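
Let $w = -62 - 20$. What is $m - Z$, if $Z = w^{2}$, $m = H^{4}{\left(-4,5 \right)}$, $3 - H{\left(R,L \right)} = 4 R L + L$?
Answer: $37008332$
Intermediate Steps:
$H{\left(R,L \right)} = 3 - L - 4 L R$ ($H{\left(R,L \right)} = 3 - \left(4 R L + L\right) = 3 - \left(4 L R + L\right) = 3 - \left(L + 4 L R\right) = 3 - L - 4 L R$)
$m = 37015056$ ($m = \left(3 - 5 - 20 \left(-4\right)\right)^{4} = \left(3 - 5 + 80\right)^{4} = 78^{4} = 37015056$)
$w = -82$
$Z = 6724$ ($Z = \left(-82\right)^{2} = 6724$)
$m - Z = 37015056 - 6724 = 37008332$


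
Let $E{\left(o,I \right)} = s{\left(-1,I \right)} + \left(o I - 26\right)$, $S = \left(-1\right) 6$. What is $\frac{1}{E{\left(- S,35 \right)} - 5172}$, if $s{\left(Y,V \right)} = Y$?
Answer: $- \frac{1}{4989} \approx -0.00020044$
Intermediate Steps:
$S = -6$
$E{\left(o,I \right)} = -27 + I o$ ($E{\left(o,I \right)} = -1 + \left(o I - 26\right) = -1 + \left(I o - 26\right) = -1 + \left(-26 + I o\right) = -27 + I o$)
$\frac{1}{E{\left(- S,35 \right)} - 5172} = \frac{1}{\left(-27 + 35 \left(\left(-1\right) \left(-6\right)\right)\right) - 5172} = \frac{1}{\left(-27 + 35 \cdot 6\right) - 5172} = \frac{1}{\left(-27 + 210\right) - 5172} = \frac{1}{183 - 5172} = \frac{1}{-4989} = - \frac{1}{4989}$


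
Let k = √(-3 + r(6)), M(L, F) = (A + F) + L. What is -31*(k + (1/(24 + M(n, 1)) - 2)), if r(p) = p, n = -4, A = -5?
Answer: 961/16 - 31*√3 ≈ 6.3689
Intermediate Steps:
M(L, F) = -5 + F + L (M(L, F) = (-5 + F) + L = -5 + F + L)
k = √3 (k = √(-3 + 6) = √3 ≈ 1.7320)
-31*(k + (1/(24 + M(n, 1)) - 2)) = -31*(√3 + (1/(24 + (-5 + 1 - 4)) - 2)) = -31*(√3 + (1/(24 - 8) - 2)) = -31*(√3 + (1/16 - 2)) = -31*(√3 - 31/16) = -31*(-31/16 + √3) = 961/16 - 31*√3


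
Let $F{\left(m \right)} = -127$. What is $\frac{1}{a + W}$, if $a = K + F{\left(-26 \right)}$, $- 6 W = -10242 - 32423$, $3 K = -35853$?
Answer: $- \frac{6}{29803} \approx -0.00020132$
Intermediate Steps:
$K = -11951$ ($K = \frac{1}{3} \left(-35853\right) = -11951$)
$W = \frac{42665}{6}$ ($W = - \frac{-10242 - 32423}{6} = \left(- \frac{1}{6}\right) \left(-42665\right) = \frac{42665}{6} \approx 7110.8$)
$a = -12078$ ($a = -11951 - 127 = -12078$)
$\frac{1}{a + W} = \frac{1}{-12078 + \frac{42665}{6}} = \frac{1}{- \frac{29803}{6}} = - \frac{6}{29803}$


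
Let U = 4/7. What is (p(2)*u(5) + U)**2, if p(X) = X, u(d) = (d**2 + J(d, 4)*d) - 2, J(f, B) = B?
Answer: 367236/49 ≈ 7494.6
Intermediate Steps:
u(d) = -2 + d**2 + 4*d (u(d) = (d**2 + 4*d) - 2 = -2 + d**2 + 4*d)
U = 4/7 (U = 4*(1/7) = 4/7 ≈ 0.57143)
(p(2)*u(5) + U)**2 = (2*(-2 + 5**2 + 4*5) + 4/7)**2 = (2*(-2 + 25 + 20) + 4/7)**2 = (2*43 + 4/7)**2 = (86 + 4/7)**2 = (606/7)**2 = 367236/49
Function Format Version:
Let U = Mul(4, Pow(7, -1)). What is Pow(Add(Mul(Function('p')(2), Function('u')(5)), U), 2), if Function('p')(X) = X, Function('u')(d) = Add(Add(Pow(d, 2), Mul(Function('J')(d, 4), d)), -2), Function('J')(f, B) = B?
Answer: Rational(367236, 49) ≈ 7494.6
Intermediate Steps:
Function('u')(d) = Add(-2, Pow(d, 2), Mul(4, d)) (Function('u')(d) = Add(Add(Pow(d, 2), Mul(4, d)), -2) = Add(-2, Pow(d, 2), Mul(4, d)))
U = Rational(4, 7) (U = Mul(4, Rational(1, 7)) = Rational(4, 7) ≈ 0.57143)
Pow(Add(Mul(Function('p')(2), Function('u')(5)), U), 2) = Pow(Add(Mul(2, Add(-2, Pow(5, 2), Mul(4, 5))), Rational(4, 7)), 2) = Pow(Add(Mul(2, Add(-2, 25, 20)), Rational(4, 7)), 2) = Pow(Add(Mul(2, 43), Rational(4, 7)), 2) = Pow(Add(86, Rational(4, 7)), 2) = Pow(Rational(606, 7), 2) = Rational(367236, 49)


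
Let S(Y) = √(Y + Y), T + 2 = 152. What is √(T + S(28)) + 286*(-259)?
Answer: -74074 + √(150 + 2*√14) ≈ -74062.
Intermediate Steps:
T = 150 (T = -2 + 152 = 150)
S(Y) = √2*√Y (S(Y) = √(2*Y) = √2*√Y)
√(T + S(28)) + 286*(-259) = √(150 + √2*√28) + 286*(-259) = √(150 + √2*(2*√7)) - 74074 = √(150 + 2*√14) - 74074 = -74074 + √(150 + 2*√14)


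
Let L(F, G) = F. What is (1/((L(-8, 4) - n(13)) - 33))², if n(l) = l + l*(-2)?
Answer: 1/784 ≈ 0.0012755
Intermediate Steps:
n(l) = -l (n(l) = l - 2*l = -l)
(1/((L(-8, 4) - n(13)) - 33))² = (1/((-8 - (-1)*13) - 33))² = (1/((-8 - 1*(-13)) - 33))² = (1/((-8 + 13) - 33))² = (1/(5 - 33))² = (1/(-28))² = (-1/28)² = 1/784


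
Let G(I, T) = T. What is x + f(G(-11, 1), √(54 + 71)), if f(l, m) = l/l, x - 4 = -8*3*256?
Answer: -6139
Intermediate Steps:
x = -6140 (x = 4 - 8*3*256 = 4 - 24*256 = 4 - 6144 = -6140)
f(l, m) = 1
x + f(G(-11, 1), √(54 + 71)) = -6140 + 1 = -6139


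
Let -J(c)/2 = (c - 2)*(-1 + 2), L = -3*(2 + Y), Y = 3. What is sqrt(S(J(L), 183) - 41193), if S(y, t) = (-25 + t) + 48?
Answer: I*sqrt(40987) ≈ 202.45*I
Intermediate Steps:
L = -15 (L = -3*(2 + 3) = -3*5 = -15)
J(c) = 4 - 2*c (J(c) = -2*(c - 2)*(-1 + 2) = -2*(-2 + c) = 4 - 2*c)
S(y, t) = 23 + t
sqrt(S(J(L), 183) - 41193) = sqrt((23 + 183) - 41193) = sqrt(206 - 41193) = sqrt(-40987) = I*sqrt(40987)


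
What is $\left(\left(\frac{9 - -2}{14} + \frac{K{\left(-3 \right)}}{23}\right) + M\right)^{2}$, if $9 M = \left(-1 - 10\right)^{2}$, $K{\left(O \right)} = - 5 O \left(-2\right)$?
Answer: $\frac{1403176681}{8398404} \approx 167.08$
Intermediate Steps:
$K{\left(O \right)} = 10 O$
$M = \frac{121}{9}$ ($M = \frac{\left(-1 - 10\right)^{2}}{9} = \frac{\left(-11\right)^{2}}{9} = \frac{1}{9} \cdot 121 = \frac{121}{9} \approx 13.444$)
$\left(\left(\frac{9 - -2}{14} + \frac{K{\left(-3 \right)}}{23}\right) + M\right)^{2} = \left(\left(\frac{9 - -2}{14} + \frac{10 \left(-3\right)}{23}\right) + \frac{121}{9}\right)^{2} = \left(\left(\left(9 + 2\right) \frac{1}{14} - \frac{30}{23}\right) + \frac{121}{9}\right)^{2} = \left(\left(11 \cdot \frac{1}{14} - \frac{30}{23}\right) + \frac{121}{9}\right)^{2} = \left(\left(\frac{11}{14} - \frac{30}{23}\right) + \frac{121}{9}\right)^{2} = \left(- \frac{167}{322} + \frac{121}{9}\right)^{2} = \left(\frac{37459}{2898}\right)^{2} = \frac{1403176681}{8398404}$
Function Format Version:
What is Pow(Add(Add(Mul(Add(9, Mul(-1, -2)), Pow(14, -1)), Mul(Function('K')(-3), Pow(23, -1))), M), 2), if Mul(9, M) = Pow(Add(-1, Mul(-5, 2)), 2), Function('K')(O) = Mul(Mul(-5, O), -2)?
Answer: Rational(1403176681, 8398404) ≈ 167.08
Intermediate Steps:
Function('K')(O) = Mul(10, O)
M = Rational(121, 9) (M = Mul(Rational(1, 9), Pow(Add(-1, Mul(-5, 2)), 2)) = Mul(Rational(1, 9), Pow(Add(-1, -10), 2)) = Mul(Rational(1, 9), Pow(-11, 2)) = Mul(Rational(1, 9), 121) = Rational(121, 9) ≈ 13.444)
Pow(Add(Add(Mul(Add(9, Mul(-1, -2)), Pow(14, -1)), Mul(Function('K')(-3), Pow(23, -1))), M), 2) = Pow(Add(Add(Mul(Add(9, Mul(-1, -2)), Pow(14, -1)), Mul(Mul(10, -3), Pow(23, -1))), Rational(121, 9)), 2) = Pow(Add(Add(Mul(Add(9, 2), Rational(1, 14)), Mul(-30, Rational(1, 23))), Rational(121, 9)), 2) = Pow(Add(Add(Mul(11, Rational(1, 14)), Rational(-30, 23)), Rational(121, 9)), 2) = Pow(Add(Add(Rational(11, 14), Rational(-30, 23)), Rational(121, 9)), 2) = Pow(Add(Rational(-167, 322), Rational(121, 9)), 2) = Pow(Rational(37459, 2898), 2) = Rational(1403176681, 8398404)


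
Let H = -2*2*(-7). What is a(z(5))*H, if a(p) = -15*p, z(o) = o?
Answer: -2100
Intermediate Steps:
H = 28 (H = -4*(-7) = 28)
a(z(5))*H = -15*5*28 = -75*28 = -2100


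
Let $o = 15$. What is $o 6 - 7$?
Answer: $83$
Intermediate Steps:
$o 6 - 7 = 15 \cdot 6 - 7 = 90 - 7 = 83$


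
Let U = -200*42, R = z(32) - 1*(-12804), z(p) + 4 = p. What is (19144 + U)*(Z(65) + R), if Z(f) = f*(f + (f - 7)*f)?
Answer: 2816077608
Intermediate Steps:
z(p) = -4 + p
Z(f) = f*(f + f*(-7 + f)) (Z(f) = f*(f + (-7 + f)*f) = f*(f + f*(-7 + f)))
R = 12832 (R = (-4 + 32) - 1*(-12804) = 28 + 12804 = 12832)
U = -8400
(19144 + U)*(Z(65) + R) = (19144 - 8400)*(65²*(-6 + 65) + 12832) = 10744*(4225*59 + 12832) = 10744*(249275 + 12832) = 10744*262107 = 2816077608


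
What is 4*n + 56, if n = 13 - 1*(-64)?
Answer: 364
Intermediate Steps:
n = 77 (n = 13 + 64 = 77)
4*n + 56 = 4*77 + 56 = 308 + 56 = 364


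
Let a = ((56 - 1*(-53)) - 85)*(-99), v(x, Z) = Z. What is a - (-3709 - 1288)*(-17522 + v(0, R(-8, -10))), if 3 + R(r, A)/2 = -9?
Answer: -87679738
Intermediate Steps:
R(r, A) = -24 (R(r, A) = -6 + 2*(-9) = -6 - 18 = -24)
a = -2376 (a = ((56 + 53) - 85)*(-99) = (109 - 85)*(-99) = 24*(-99) = -2376)
a - (-3709 - 1288)*(-17522 + v(0, R(-8, -10))) = -2376 - (-3709 - 1288)*(-17522 - 24) = -2376 - (-4997)*(-17546) = -2376 - 1*87677362 = -2376 - 87677362 = -87679738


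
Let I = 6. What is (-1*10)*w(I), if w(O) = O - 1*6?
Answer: 0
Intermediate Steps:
w(O) = -6 + O (w(O) = O - 6 = -6 + O)
(-1*10)*w(I) = (-1*10)*(-6 + 6) = -10*0 = 0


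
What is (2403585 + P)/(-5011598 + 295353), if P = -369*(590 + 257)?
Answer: -2091042/4716245 ≈ -0.44337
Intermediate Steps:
P = -312543 (P = -369*847 = -312543)
(2403585 + P)/(-5011598 + 295353) = (2403585 - 312543)/(-5011598 + 295353) = 2091042/(-4716245) = 2091042*(-1/4716245) = -2091042/4716245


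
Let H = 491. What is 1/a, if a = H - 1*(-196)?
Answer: 1/687 ≈ 0.0014556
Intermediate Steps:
a = 687 (a = 491 - 1*(-196) = 491 + 196 = 687)
1/a = 1/687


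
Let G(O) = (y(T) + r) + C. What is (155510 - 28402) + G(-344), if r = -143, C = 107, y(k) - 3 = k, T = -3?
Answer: 127072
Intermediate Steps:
y(k) = 3 + k
G(O) = -36 (G(O) = ((3 - 3) - 143) + 107 = (0 - 143) + 107 = -143 + 107 = -36)
(155510 - 28402) + G(-344) = (155510 - 28402) - 36 = 127108 - 36 = 127072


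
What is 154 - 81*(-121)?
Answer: 9955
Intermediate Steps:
154 - 81*(-121) = 154 + 9801 = 9955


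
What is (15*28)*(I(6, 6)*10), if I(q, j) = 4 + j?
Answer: 42000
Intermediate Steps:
(15*28)*(I(6, 6)*10) = (15*28)*((4 + 6)*10) = 420*(10*10) = 420*100 = 42000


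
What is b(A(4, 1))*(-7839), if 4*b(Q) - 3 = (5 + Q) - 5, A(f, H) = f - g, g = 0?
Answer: -54873/4 ≈ -13718.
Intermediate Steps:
A(f, H) = f (A(f, H) = f - 1*0 = f + 0 = f)
b(Q) = ¾ + Q/4 (b(Q) = ¾ + ((5 + Q) - 5)/4 = ¾ + Q/4)
b(A(4, 1))*(-7839) = (¾ + (¼)*4)*(-7839) = (¾ + 1)*(-7839) = (7/4)*(-7839) = -54873/4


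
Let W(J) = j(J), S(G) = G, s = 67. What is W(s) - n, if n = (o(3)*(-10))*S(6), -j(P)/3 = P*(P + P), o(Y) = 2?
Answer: -26814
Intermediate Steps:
j(P) = -6*P² (j(P) = -3*P*(P + P) = -3*P*2*P = -6*P²)
n = -120 (n = (2*(-10))*6 = -20*6 = -120)
W(J) = -6*J²
W(s) - n = -6*67² - 1*(-120) = -6*4489 + 120 = -26934 + 120 = -26814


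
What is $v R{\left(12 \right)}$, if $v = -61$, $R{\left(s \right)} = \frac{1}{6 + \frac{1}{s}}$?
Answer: $- \frac{732}{73} \approx -10.027$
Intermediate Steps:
$v R{\left(12 \right)} = - 61 \frac{12}{1 + 6 \cdot 12} = - 61 \frac{12}{1 + 72} = - 61 \cdot \frac{12}{73} = - 61 \cdot 12 \cdot \frac{1}{73} = \left(-61\right) \frac{12}{73} = - \frac{732}{73}$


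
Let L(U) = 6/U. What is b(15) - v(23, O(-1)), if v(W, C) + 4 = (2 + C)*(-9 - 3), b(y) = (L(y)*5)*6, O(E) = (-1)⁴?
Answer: 52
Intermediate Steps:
O(E) = 1
b(y) = 180/y (b(y) = ((6/y)*5)*6 = (30/y)*6 = 180/y)
v(W, C) = -28 - 12*C (v(W, C) = -4 + (2 + C)*(-9 - 3) = -4 + (2 + C)*(-12) = -4 + (-24 - 12*C) = -28 - 12*C)
b(15) - v(23, O(-1)) = 180/15 - (-28 - 12*1) = 180*(1/15) - (-28 - 12) = 12 - 1*(-40) = 12 + 40 = 52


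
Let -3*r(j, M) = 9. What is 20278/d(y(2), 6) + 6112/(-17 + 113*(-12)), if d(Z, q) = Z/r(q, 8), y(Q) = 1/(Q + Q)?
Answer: -334106440/1373 ≈ -2.4334e+5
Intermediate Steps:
y(Q) = 1/(2*Q)
r(j, M) = -3 (r(j, M) = -⅓*9 = -3)
d(Z, q) = -Z/3 (d(Z, q) = Z/(-3) = Z*(-⅓) = -Z/3)
20278/d(y(2), 6) + 6112/(-17 + 113*(-12)) = 20278/((-1/(6*2))) + 6112/(-17 + 113*(-12)) = 20278/((-1/(6*2))) + 6112/(-17 - 1356) = 20278/((-⅓*¼)) + 6112/(-1373) = 20278/(-1/12) + 6112*(-1/1373) = 20278*(-12) - 6112/1373 = -243336 - 6112/1373 = -334106440/1373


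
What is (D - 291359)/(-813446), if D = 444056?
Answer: -152697/813446 ≈ -0.18772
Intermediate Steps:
(D - 291359)/(-813446) = (444056 - 291359)/(-813446) = 152697*(-1/813446) = -152697/813446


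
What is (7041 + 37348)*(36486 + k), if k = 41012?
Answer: 3440058722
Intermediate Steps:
(7041 + 37348)*(36486 + k) = (7041 + 37348)*(36486 + 41012) = 44389*77498 = 3440058722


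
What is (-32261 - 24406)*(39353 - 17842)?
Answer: -1218963837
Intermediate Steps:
(-32261 - 24406)*(39353 - 17842) = -56667*21511 = -1218963837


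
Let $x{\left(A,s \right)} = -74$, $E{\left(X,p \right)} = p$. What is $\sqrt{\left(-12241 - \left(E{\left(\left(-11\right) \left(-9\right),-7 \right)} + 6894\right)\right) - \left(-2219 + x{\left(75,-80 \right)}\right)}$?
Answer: $i \sqrt{16835} \approx 129.75 i$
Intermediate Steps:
$\sqrt{\left(-12241 - \left(E{\left(\left(-11\right) \left(-9\right),-7 \right)} + 6894\right)\right) - \left(-2219 + x{\left(75,-80 \right)}\right)} = \sqrt{\left(-12241 - \left(-7 + 6894\right)\right) + \left(2219 - -74\right)} = \sqrt{\left(-12241 - 6887\right) + \left(2219 + 74\right)} = \sqrt{\left(-12241 - 6887\right) + 2293} = \sqrt{-19128 + 2293} = \sqrt{-16835} = i \sqrt{16835}$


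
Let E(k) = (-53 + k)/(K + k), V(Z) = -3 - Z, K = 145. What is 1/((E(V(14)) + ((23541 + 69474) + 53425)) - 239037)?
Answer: -64/5926243 ≈ -1.0799e-5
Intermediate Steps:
E(k) = (-53 + k)/(145 + k)
1/((E(V(14)) + ((23541 + 69474) + 53425)) - 239037) = 1/(((-53 + (-3 - 1*14))/(145 + (-3 - 1*14)) + ((23541 + 69474) + 53425)) - 239037) = 1/(((-53 + (-3 - 14))/(145 + (-3 - 14)) + (93015 + 53425)) - 239037) = 1/(((-53 - 17)/(145 - 17) + 146440) - 239037) = 1/((-70/128 + 146440) - 239037) = 1/(((1/128)*(-70) + 146440) - 239037) = 1/((-35/64 + 146440) - 239037) = 1/(9372125/64 - 239037) = 1/(-5926243/64) = -64/5926243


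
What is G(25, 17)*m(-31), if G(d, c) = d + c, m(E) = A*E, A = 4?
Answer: -5208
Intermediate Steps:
m(E) = 4*E
G(d, c) = c + d
G(25, 17)*m(-31) = (17 + 25)*(4*(-31)) = 42*(-124) = -5208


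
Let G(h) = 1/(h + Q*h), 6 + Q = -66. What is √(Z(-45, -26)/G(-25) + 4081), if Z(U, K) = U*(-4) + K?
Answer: √277431 ≈ 526.72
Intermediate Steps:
Q = -72 (Q = -6 - 66 = -72)
Z(U, K) = K - 4*U (Z(U, K) = -4*U + K = K - 4*U)
G(h) = -1/(71*h) (G(h) = 1/(h - 72*h) = 1/(-71*h) = -1/(71*h))
√(Z(-45, -26)/G(-25) + 4081) = √((-26 - 4*(-45))/((-1/71/(-25))) + 4081) = √((-26 + 180)/((-1/71*(-1/25))) + 4081) = √(154/(1/1775) + 4081) = √(154*1775 + 4081) = √(273350 + 4081) = √277431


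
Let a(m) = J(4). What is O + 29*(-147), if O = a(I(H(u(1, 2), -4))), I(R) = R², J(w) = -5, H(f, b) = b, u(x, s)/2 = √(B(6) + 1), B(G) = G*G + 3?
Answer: -4268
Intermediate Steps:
B(G) = 3 + G² (B(G) = G² + 3 = 3 + G²)
u(x, s) = 4*√10 (u(x, s) = 2*√((3 + 6²) + 1) = 2*√((3 + 36) + 1) = 2*√(39 + 1) = 2*√40 = 2*(2*√10) = 4*√10)
a(m) = -5
O = -5
O + 29*(-147) = -5 + 29*(-147) = -5 - 4263 = -4268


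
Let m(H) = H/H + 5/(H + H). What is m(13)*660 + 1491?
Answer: 29613/13 ≈ 2277.9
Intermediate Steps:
m(H) = 1 + 5/(2*H) (m(H) = 1 + 5/((2*H)) = 1 + 5*(1/(2*H)) = 1 + 5/(2*H))
m(13)*660 + 1491 = ((5/2 + 13)/13)*660 + 1491 = ((1/13)*(31/2))*660 + 1491 = (31/26)*660 + 1491 = 10230/13 + 1491 = 29613/13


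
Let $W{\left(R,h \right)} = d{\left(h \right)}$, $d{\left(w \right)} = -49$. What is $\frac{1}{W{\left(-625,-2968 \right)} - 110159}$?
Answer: $- \frac{1}{110208} \approx -9.0737 \cdot 10^{-6}$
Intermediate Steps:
$W{\left(R,h \right)} = -49$
$\frac{1}{W{\left(-625,-2968 \right)} - 110159} = \frac{1}{-49 - 110159} = \frac{1}{-110208} = - \frac{1}{110208}$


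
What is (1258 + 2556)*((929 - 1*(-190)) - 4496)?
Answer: -12879878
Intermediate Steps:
(1258 + 2556)*((929 - 1*(-190)) - 4496) = 3814*((929 + 190) - 4496) = 3814*(1119 - 4496) = 3814*(-3377) = -12879878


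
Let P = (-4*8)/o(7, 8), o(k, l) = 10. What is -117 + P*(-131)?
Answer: 1511/5 ≈ 302.20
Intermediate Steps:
P = -16/5 (P = -4*8/10 = -32*⅒ = -16/5 ≈ -3.2000)
-117 + P*(-131) = -117 - 16/5*(-131) = -117 + 2096/5 = 1511/5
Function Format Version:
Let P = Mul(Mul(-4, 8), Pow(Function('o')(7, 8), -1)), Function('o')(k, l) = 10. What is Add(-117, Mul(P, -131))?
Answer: Rational(1511, 5) ≈ 302.20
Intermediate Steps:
P = Rational(-16, 5) (P = Mul(Mul(-4, 8), Pow(10, -1)) = Mul(-32, Rational(1, 10)) = Rational(-16, 5) ≈ -3.2000)
Add(-117, Mul(P, -131)) = Add(-117, Mul(Rational(-16, 5), -131)) = Add(-117, Rational(2096, 5)) = Rational(1511, 5)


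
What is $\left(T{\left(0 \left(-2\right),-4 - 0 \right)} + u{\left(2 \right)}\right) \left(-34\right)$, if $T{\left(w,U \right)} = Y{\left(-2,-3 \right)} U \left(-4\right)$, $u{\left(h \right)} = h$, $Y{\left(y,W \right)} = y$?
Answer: $1020$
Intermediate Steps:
$T{\left(w,U \right)} = 8 U$ ($T{\left(w,U \right)} = - 2 U \left(-4\right) = 8 U$)
$\left(T{\left(0 \left(-2\right),-4 - 0 \right)} + u{\left(2 \right)}\right) \left(-34\right) = \left(8 \left(-4 - 0\right) + 2\right) \left(-34\right) = \left(8 \left(-4 + 0\right) + 2\right) \left(-34\right) = \left(8 \left(-4\right) + 2\right) \left(-34\right) = \left(-32 + 2\right) \left(-34\right) = \left(-30\right) \left(-34\right) = 1020$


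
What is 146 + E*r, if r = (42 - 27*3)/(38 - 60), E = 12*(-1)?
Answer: 1372/11 ≈ 124.73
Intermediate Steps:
E = -12
r = 39/22 (r = (42 - 81)/(-22) = -39*(-1/22) = 39/22 ≈ 1.7727)
146 + E*r = 146 - 12*39/22 = 146 - 234/11 = 1372/11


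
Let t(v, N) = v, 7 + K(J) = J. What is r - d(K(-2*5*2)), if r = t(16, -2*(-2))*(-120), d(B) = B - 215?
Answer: -1678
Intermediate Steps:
K(J) = -7 + J
d(B) = -215 + B
r = -1920 (r = 16*(-120) = -1920)
r - d(K(-2*5*2)) = -1920 - (-215 + (-7 - 2*5*2)) = -1920 - (-215 + (-7 - 10*2)) = -1920 - (-215 + (-7 - 20)) = -1920 - (-215 - 27) = -1920 - 1*(-242) = -1920 + 242 = -1678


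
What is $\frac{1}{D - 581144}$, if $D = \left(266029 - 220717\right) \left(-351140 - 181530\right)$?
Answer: $- \frac{1}{24136924184} \approx -4.143 \cdot 10^{-11}$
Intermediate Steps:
$D = -24136343040$ ($D = 45312 \left(-532670\right) = -24136343040$)
$\frac{1}{D - 581144} = \frac{1}{-24136343040 - 581144} = \frac{1}{-24136924184} = - \frac{1}{24136924184}$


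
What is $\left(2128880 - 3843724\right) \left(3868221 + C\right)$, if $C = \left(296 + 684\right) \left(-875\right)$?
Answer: $-5162916842524$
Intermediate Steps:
$C = -857500$ ($C = 980 \left(-875\right) = -857500$)
$\left(2128880 - 3843724\right) \left(3868221 + C\right) = \left(2128880 - 3843724\right) \left(3868221 - 857500\right) = \left(-1714844\right) 3010721 = -5162916842524$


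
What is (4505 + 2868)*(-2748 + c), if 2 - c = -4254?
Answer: 11118484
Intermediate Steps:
c = 4256 (c = 2 - 1*(-4254) = 2 + 4254 = 4256)
(4505 + 2868)*(-2748 + c) = (4505 + 2868)*(-2748 + 4256) = 7373*1508 = 11118484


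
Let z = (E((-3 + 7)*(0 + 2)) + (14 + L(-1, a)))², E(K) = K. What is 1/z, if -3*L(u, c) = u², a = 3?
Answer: 9/4225 ≈ 0.0021302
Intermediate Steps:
L(u, c) = -u²/3
z = 4225/9 (z = ((-3 + 7)*(0 + 2) + (14 - ⅓*(-1)²))² = (4*2 + (14 - ⅓*1))² = (8 + (14 - ⅓))² = (8 + 41/3)² = (65/3)² = 4225/9 ≈ 469.44)
1/z = 1/(4225/9) = 9/4225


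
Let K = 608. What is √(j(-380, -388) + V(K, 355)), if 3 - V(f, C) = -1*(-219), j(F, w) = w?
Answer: 2*I*√151 ≈ 24.576*I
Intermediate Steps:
V(f, C) = -216 (V(f, C) = 3 - (-1)*(-219) = 3 - 1*219 = 3 - 219 = -216)
√(j(-380, -388) + V(K, 355)) = √(-388 - 216) = √(-604) = 2*I*√151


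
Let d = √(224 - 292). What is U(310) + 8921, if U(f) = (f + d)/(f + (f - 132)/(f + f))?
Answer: 858198169/96189 + 620*I*√17/96189 ≈ 8922.0 + 0.026576*I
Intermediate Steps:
d = 2*I*√17 (d = √(-68) = 2*I*√17 ≈ 8.2462*I)
U(f) = (f + 2*I*√17)/(f + (-132 + f)/(2*f)) (U(f) = (f + 2*I*√17)/(f + (f - 132)/(f + f)) = (f + 2*I*√17)/(f + (-132 + f)/((2*f))) = (f + 2*I*√17)/(f + (-132 + f)*(1/(2*f))) = (f + 2*I*√17)/(f + (-132 + f)/(2*f)))
U(310) + 8921 = 2*310*(310 + 2*I*√17)/(-132 + 310 + 2*310²) + 8921 = 2*310*(310 + 2*I*√17)/(-132 + 310 + 2*96100) + 8921 = 2*310*(310 + 2*I*√17)/(-132 + 310 + 192200) + 8921 = 2*310*(310 + 2*I*√17)/192378 + 8921 = 2*310*(1/192378)*(310 + 2*I*√17) + 8921 = (96100/96189 + 620*I*√17/96189) + 8921 = 858198169/96189 + 620*I*√17/96189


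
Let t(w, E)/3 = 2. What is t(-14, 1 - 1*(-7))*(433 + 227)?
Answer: 3960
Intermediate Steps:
t(w, E) = 6 (t(w, E) = 3*2 = 6)
t(-14, 1 - 1*(-7))*(433 + 227) = 6*(433 + 227) = 6*660 = 3960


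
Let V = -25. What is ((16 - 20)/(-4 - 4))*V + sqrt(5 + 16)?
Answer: -25/2 + sqrt(21) ≈ -7.9174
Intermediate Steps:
((16 - 20)/(-4 - 4))*V + sqrt(5 + 16) = ((16 - 20)/(-4 - 4))*(-25) + sqrt(5 + 16) = -4/(-8)*(-25) + sqrt(21) = -4*(-1/8)*(-25) + sqrt(21) = (1/2)*(-25) + sqrt(21) = -25/2 + sqrt(21)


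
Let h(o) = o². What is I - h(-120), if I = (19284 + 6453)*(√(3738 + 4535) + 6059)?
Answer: 155926083 + 25737*√8273 ≈ 1.5827e+8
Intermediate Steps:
I = 155940483 + 25737*√8273 (I = 25737*(√8273 + 6059) = 25737*(6059 + √8273) = 155940483 + 25737*√8273 ≈ 1.5828e+8)
I - h(-120) = (155940483 + 25737*√8273) - 1*(-120)² = (155940483 + 25737*√8273) - 1*14400 = (155940483 + 25737*√8273) - 14400 = 155926083 + 25737*√8273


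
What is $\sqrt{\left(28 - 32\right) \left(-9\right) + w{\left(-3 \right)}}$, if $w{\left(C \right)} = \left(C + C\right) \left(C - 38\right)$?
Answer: $\sqrt{282} \approx 16.793$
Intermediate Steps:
$w{\left(C \right)} = 2 C \left(-38 + C\right)$
$\sqrt{\left(28 - 32\right) \left(-9\right) + w{\left(-3 \right)}} = \sqrt{\left(28 - 32\right) \left(-9\right) + 2 \left(-3\right) \left(-38 - 3\right)} = \sqrt{\left(-4\right) \left(-9\right) + 2 \left(-3\right) \left(-41\right)} = \sqrt{36 + 246} = \sqrt{282}$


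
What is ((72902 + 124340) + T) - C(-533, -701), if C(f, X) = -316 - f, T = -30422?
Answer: 166603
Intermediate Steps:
((72902 + 124340) + T) - C(-533, -701) = ((72902 + 124340) - 30422) - (-316 - 1*(-533)) = (197242 - 30422) - (-316 + 533) = 166820 - 1*217 = 166820 - 217 = 166603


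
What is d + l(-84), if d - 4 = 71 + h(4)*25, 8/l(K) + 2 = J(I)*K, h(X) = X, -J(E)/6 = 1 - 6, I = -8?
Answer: 220671/1261 ≈ 175.00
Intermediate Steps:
J(E) = 30 (J(E) = -6*(1 - 6) = -6*(-5) = 30)
l(K) = 8/(-2 + 30*K)
d = 175 (d = 4 + (71 + 4*25) = 4 + (71 + 100) = 4 + 171 = 175)
d + l(-84) = 175 + 4/(-1 + 15*(-84)) = 175 + 4/(-1 - 1260) = 175 + 4/(-1261) = 175 + 4*(-1/1261) = 175 - 4/1261 = 220671/1261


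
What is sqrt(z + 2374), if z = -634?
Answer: 2*sqrt(435) ≈ 41.713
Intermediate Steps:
sqrt(z + 2374) = sqrt(-634 + 2374) = sqrt(1740) = 2*sqrt(435)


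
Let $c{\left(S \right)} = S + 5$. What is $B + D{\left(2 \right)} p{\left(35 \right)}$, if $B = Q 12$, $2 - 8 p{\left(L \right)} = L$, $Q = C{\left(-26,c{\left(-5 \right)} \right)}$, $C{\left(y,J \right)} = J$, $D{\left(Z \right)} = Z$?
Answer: $- \frac{33}{4} \approx -8.25$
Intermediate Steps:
$c{\left(S \right)} = 5 + S$
$Q = 0$ ($Q = 5 - 5 = 0$)
$p{\left(L \right)} = \frac{1}{4} - \frac{L}{8}$
$B = 0$ ($B = 0 \cdot 12 = 0$)
$B + D{\left(2 \right)} p{\left(35 \right)} = 0 + 2 \left(\frac{1}{4} - \frac{35}{8}\right) = 0 + 2 \left(- \frac{33}{8}\right) = 0 - \frac{33}{4} = - \frac{33}{4}$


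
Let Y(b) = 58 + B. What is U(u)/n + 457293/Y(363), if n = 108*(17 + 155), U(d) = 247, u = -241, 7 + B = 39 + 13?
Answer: 8494700209/1913328 ≈ 4439.8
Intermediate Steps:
B = 45 (B = -7 + (39 + 13) = -7 + 52 = 45)
Y(b) = 103 (Y(b) = 58 + 45 = 103)
n = 18576 (n = 108*172 = 18576)
U(u)/n + 457293/Y(363) = 247/18576 + 457293/103 = 8494700209/1913328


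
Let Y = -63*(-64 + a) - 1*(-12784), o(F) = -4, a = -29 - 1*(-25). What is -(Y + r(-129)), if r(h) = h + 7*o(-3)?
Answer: -16911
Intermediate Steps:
a = -4 (a = -29 + 25 = -4)
Y = 17068 (Y = -63*(-64 - 4) - 1*(-12784) = -63*(-68) + 12784 = 4284 + 12784 = 17068)
r(h) = -28 + h (r(h) = h + 7*(-4) = h - 28 = -28 + h)
-(Y + r(-129)) = -(17068 + (-28 - 129)) = -(17068 - 157) = -1*16911 = -16911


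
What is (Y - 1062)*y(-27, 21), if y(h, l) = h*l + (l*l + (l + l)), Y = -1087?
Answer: 180516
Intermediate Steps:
y(h, l) = l**2 + 2*l + h*l (y(h, l) = h*l + (l**2 + 2*l) = l**2 + 2*l + h*l)
(Y - 1062)*y(-27, 21) = (-1087 - 1062)*(21*(2 - 27 + 21)) = -45129*(-4) = -2149*(-84) = 180516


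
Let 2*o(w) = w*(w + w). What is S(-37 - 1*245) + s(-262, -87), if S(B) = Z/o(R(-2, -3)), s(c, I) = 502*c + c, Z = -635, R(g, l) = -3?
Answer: -1186709/9 ≈ -1.3186e+5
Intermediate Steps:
o(w) = w² (o(w) = (w*(w + w))/2 = (w*(2*w))/2 = (2*w²)/2 = w²)
s(c, I) = 503*c
S(B) = -635/9 (S(B) = -635/((-3)²) = -635/9)
S(-37 - 1*245) + s(-262, -87) = -635/9 + 503*(-262) = -635/9 - 131786 = -1186709/9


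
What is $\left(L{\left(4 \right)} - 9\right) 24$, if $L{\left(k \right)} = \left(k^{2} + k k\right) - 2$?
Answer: $504$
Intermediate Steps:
$L{\left(k \right)} = -2 + 2 k^{2}$ ($L{\left(k \right)} = \left(k^{2} + k^{2}\right) - 2 = 2 k^{2} - 2 = -2 + 2 k^{2}$)
$\left(L{\left(4 \right)} - 9\right) 24 = \left(\left(-2 + 2 \cdot 4^{2}\right) - 9\right) 24 = \left(\left(-2 + 2 \cdot 16\right) - 9\right) 24 = \left(\left(-2 + 32\right) - 9\right) 24 = \left(30 - 9\right) 24 = 21 \cdot 24 = 504$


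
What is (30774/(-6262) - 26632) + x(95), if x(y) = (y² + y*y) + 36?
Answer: -26772913/3131 ≈ -8550.9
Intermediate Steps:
x(y) = 36 + 2*y² (x(y) = (y² + y²) + 36 = 2*y² + 36 = 36 + 2*y²)
(30774/(-6262) - 26632) + x(95) = (30774/(-6262) - 26632) + (36 + 2*95²) = (30774*(-1/6262) - 26632) + (36 + 2*9025) = (-15387/3131 - 26632) + (36 + 18050) = -83400179/3131 + 18086 = -26772913/3131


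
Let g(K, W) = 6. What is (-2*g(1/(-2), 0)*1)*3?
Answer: -36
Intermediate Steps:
(-2*g(1/(-2), 0)*1)*3 = (-2*6*1)*3 = -12*1*3 = -12*3 = -36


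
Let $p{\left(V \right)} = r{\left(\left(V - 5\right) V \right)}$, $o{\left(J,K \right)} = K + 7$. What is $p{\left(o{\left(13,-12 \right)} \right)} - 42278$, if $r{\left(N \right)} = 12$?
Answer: $-42266$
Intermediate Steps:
$o{\left(J,K \right)} = 7 + K$
$p{\left(V \right)} = 12$
$p{\left(o{\left(13,-12 \right)} \right)} - 42278 = 12 - 42278 = -42266$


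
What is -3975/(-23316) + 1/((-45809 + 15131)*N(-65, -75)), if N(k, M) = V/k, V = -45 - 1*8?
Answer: 1076928685/6318379524 ≈ 0.17044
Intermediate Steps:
V = -53 (V = -45 - 8 = -53)
N(k, M) = -53/k
-3975/(-23316) + 1/((-45809 + 15131)*N(-65, -75)) = -3975/(-23316) + 1/((-45809 + 15131)*((-53/(-65)))) = -3975*(-1/23316) + 1/((-30678)*((-53*(-1/65)))) = 1325/7772 - 1/(30678*53/65) = 1325/7772 - 1/30678*65/53 = 1325/7772 - 65/1625934 = 1076928685/6318379524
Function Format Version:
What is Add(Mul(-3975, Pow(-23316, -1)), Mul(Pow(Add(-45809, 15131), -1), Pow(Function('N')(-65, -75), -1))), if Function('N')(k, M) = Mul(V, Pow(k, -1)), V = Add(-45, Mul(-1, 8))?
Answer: Rational(1076928685, 6318379524) ≈ 0.17044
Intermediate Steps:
V = -53 (V = Add(-45, -8) = -53)
Function('N')(k, M) = Mul(-53, Pow(k, -1))
Add(Mul(-3975, Pow(-23316, -1)), Mul(Pow(Add(-45809, 15131), -1), Pow(Function('N')(-65, -75), -1))) = Add(Mul(-3975, Pow(-23316, -1)), Mul(Pow(Add(-45809, 15131), -1), Pow(Mul(-53, Pow(-65, -1)), -1))) = Add(Mul(-3975, Rational(-1, 23316)), Mul(Pow(-30678, -1), Pow(Mul(-53, Rational(-1, 65)), -1))) = Add(Rational(1325, 7772), Mul(Rational(-1, 30678), Pow(Rational(53, 65), -1))) = Add(Rational(1325, 7772), Mul(Rational(-1, 30678), Rational(65, 53))) = Add(Rational(1325, 7772), Rational(-65, 1625934)) = Rational(1076928685, 6318379524)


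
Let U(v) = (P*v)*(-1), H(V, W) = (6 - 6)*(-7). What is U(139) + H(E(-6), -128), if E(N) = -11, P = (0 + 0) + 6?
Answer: -834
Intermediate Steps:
P = 6 (P = 0 + 6 = 6)
H(V, W) = 0 (H(V, W) = 0*(-7) = 0)
U(v) = -6*v (U(v) = (6*v)*(-1) = -6*v)
U(139) + H(E(-6), -128) = -6*139 + 0 = -834 + 0 = -834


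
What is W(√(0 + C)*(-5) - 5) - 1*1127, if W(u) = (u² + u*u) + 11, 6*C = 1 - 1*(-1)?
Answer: -3148/3 + 100*√3/3 ≈ -991.60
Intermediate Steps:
C = ⅓ (C = (1 - 1*(-1))/6 = (1 + 1)/6 = (⅙)*2 = ⅓ ≈ 0.33333)
W(u) = 11 + 2*u² (W(u) = (u² + u²) + 11 = 2*u² + 11 = 11 + 2*u²)
W(√(0 + C)*(-5) - 5) - 1*1127 = (11 + 2*(√(0 + ⅓)*(-5) - 5)²) - 1*1127 = (11 + 2*(√(⅓)*(-5) - 5)²) - 1127 = (11 + 2*((√3/3)*(-5) - 5)²) - 1127 = (11 + 2*(-5*√3/3 - 5)²) - 1127 = (11 + 2*(-5 - 5*√3/3)²) - 1127 = -1116 + 2*(-5 - 5*√3/3)²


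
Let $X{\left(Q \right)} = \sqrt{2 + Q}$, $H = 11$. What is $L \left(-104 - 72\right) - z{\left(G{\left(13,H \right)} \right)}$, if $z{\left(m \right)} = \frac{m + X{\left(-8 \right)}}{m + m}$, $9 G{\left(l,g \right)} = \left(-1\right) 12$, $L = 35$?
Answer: $- \frac{12321}{2} + \frac{3 i \sqrt{6}}{8} \approx -6160.5 + 0.91856 i$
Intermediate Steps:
$G{\left(l,g \right)} = - \frac{4}{3}$ ($G{\left(l,g \right)} = \frac{\left(-1\right) 12}{9} = \frac{1}{9} \left(-12\right) = - \frac{4}{3}$)
$z{\left(m \right)} = \frac{m + i \sqrt{6}}{2 m}$ ($z{\left(m \right)} = \frac{m + \sqrt{2 - 8}}{m + m} = \frac{m + \sqrt{-6}}{2 m} = \left(m + i \sqrt{6}\right) \frac{1}{2 m} = \frac{m + i \sqrt{6}}{2 m}$)
$L \left(-104 - 72\right) - z{\left(G{\left(13,H \right)} \right)} = 35 \left(-104 - 72\right) - \frac{- \frac{4}{3} + i \sqrt{6}}{2 \left(- \frac{4}{3}\right)} = 35 \left(-176\right) - \frac{1}{2} \left(- \frac{3}{4}\right) \left(- \frac{4}{3} + i \sqrt{6}\right) = -6160 - \left(\frac{1}{2} - \frac{3 i \sqrt{6}}{8}\right) = - \frac{12321}{2} + \frac{3 i \sqrt{6}}{8}$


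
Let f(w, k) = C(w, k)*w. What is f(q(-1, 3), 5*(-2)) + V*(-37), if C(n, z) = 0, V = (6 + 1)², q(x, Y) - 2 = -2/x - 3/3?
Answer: -1813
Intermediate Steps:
q(x, Y) = 1 - 2/x (q(x, Y) = 2 + (-2/x - 3/3) = 2 + (-2/x - 3*⅓) = 2 + (-2/x - 1) = 2 + (-1 - 2/x) = 1 - 2/x)
V = 49 (V = 7² = 49)
f(w, k) = 0 (f(w, k) = 0*w = 0)
f(q(-1, 3), 5*(-2)) + V*(-37) = 0 + 49*(-37) = 0 - 1813 = -1813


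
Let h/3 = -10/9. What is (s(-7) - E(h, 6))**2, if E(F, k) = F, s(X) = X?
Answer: 121/9 ≈ 13.444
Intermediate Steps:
h = -10/3 (h = 3*(-10/9) = -10/3 ≈ -3.3333)
(s(-7) - E(h, 6))**2 = (-7 - 1*(-10/3))**2 = (-7 + 10/3)**2 = (-11/3)**2 = 121/9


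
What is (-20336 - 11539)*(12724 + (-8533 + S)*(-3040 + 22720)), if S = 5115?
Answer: 2143705822500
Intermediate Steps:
(-20336 - 11539)*(12724 + (-8533 + S)*(-3040 + 22720)) = (-20336 - 11539)*(12724 + (-8533 + 5115)*(-3040 + 22720)) = -31875*(12724 - 3418*19680) = -31875*(12724 - 67266240) = -31875*(-67253516) = 2143705822500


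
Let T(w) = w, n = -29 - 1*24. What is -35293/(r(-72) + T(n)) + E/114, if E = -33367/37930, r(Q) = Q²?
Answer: -152778843937/22186546620 ≈ -6.8861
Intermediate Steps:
n = -53 (n = -29 - 24 = -53)
E = -33367/37930 (E = -33367*1/37930 = -33367/37930 ≈ -0.87970)
-35293/(r(-72) + T(n)) + E/114 = -35293/((-72)² - 53) - 33367/37930/114 = -35293/(5184 - 53) - 33367/37930*1/114 = -35293/5131 - 33367/4324020 = -152778843937/22186546620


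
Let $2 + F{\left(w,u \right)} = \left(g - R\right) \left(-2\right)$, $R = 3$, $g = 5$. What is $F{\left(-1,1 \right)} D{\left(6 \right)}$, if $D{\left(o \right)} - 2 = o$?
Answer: $-48$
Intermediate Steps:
$D{\left(o \right)} = 2 + o$
$F{\left(w,u \right)} = -6$ ($F{\left(w,u \right)} = -2 + \left(5 - 3\right) \left(-2\right) = -2 + 2 \left(-2\right) = -2 - 4 = -6$)
$F{\left(-1,1 \right)} D{\left(6 \right)} = - 6 \left(2 + 6\right) = \left(-6\right) 8 = -48$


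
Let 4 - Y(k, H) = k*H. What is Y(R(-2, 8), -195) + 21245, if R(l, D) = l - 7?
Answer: 19494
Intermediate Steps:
R(l, D) = -7 + l
Y(k, H) = 4 - H*k (Y(k, H) = 4 - k*H = 4 - H*k)
Y(R(-2, 8), -195) + 21245 = (4 - 1*(-195)*(-7 - 2)) + 21245 = (4 - 1*(-195)*(-9)) + 21245 = (4 - 1755) + 21245 = -1751 + 21245 = 19494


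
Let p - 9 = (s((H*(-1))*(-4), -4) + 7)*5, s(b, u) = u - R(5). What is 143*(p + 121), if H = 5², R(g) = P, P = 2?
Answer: 19305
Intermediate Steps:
R(g) = 2
H = 25
s(b, u) = -2 + u (s(b, u) = u - 1*2 = u - 2 = -2 + u)
p = 14 (p = 9 + ((-2 - 4) + 7)*5 = 9 + (-6 + 7)*5 = 9 + 1*5 = 9 + 5 = 14)
143*(p + 121) = 143*(14 + 121) = 143*135 = 19305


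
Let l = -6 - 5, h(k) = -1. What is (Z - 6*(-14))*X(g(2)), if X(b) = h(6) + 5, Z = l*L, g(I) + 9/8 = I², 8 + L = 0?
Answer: 688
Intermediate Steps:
L = -8 (L = -8 + 0 = -8)
l = -11
g(I) = -9/8 + I²
Z = 88 (Z = -11*(-8) = 88)
X(b) = 4 (X(b) = -1 + 5 = 4)
(Z - 6*(-14))*X(g(2)) = (88 - 6*(-14))*4 = (88 + 84)*4 = 172*4 = 688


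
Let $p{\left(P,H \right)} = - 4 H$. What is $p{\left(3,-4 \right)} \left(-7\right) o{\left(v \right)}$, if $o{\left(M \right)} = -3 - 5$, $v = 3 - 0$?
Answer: $896$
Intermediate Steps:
$v = 3$ ($v = 3 + 0 = 3$)
$o{\left(M \right)} = -8$
$p{\left(3,-4 \right)} \left(-7\right) o{\left(v \right)} = \left(-4\right) \left(-4\right) \left(-7\right) \left(-8\right) = 16 \left(-7\right) \left(-8\right) = \left(-112\right) \left(-8\right) = 896$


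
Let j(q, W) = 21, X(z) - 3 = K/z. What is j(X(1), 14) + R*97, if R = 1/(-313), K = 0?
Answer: 6476/313 ≈ 20.690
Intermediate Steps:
X(z) = 3 (X(z) = 3 + 0/z = 3 + 0 = 3)
R = -1/313 ≈ -0.0031949
j(X(1), 14) + R*97 = 21 - 1/313*97 = 21 - 97/313 = 6476/313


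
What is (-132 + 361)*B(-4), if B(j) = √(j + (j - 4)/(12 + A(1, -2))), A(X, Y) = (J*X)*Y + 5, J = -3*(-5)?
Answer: 458*I*√143/13 ≈ 421.3*I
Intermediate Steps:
J = 15
A(X, Y) = 5 + 15*X*Y (A(X, Y) = (15*X)*Y + 5 = 15*X*Y + 5 = 5 + 15*X*Y)
B(j) = √(4/13 + 12*j/13) (B(j) = √(j + (j - 4)/(12 + (5 + 15*1*(-2)))) = √(j + (-4 + j)/(12 + (5 - 30))) = √(j + (-4 + j)/(12 - 25)) = √(j + (-4 + j)/(-13)) = √(j + (-4 + j)*(-1/13)) = √(j + (4/13 - j/13)) = √(4/13 + 12*j/13))
(-132 + 361)*B(-4) = (-132 + 361)*(2*√(13 + 39*(-4))/13) = 229*(2*√(13 - 156)/13) = 229*(2*√(-143)/13) = 229*(2*(I*√143)/13) = 229*(2*I*√143/13) = 458*I*√143/13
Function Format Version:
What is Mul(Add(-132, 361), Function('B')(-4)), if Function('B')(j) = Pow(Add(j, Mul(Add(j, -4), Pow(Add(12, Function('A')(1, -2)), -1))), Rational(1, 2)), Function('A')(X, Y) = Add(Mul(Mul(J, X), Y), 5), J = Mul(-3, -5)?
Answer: Mul(Rational(458, 13), I, Pow(143, Rational(1, 2))) ≈ Mul(421.30, I)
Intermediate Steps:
J = 15
Function('A')(X, Y) = Add(5, Mul(15, X, Y)) (Function('A')(X, Y) = Add(Mul(Mul(15, X), Y), 5) = Add(Mul(15, X, Y), 5) = Add(5, Mul(15, X, Y)))
Function('B')(j) = Pow(Add(Rational(4, 13), Mul(Rational(12, 13), j)), Rational(1, 2)) (Function('B')(j) = Pow(Add(j, Mul(Add(j, -4), Pow(Add(12, Add(5, Mul(15, 1, -2))), -1))), Rational(1, 2)) = Pow(Add(j, Mul(Add(-4, j), Pow(Add(12, Add(5, -30)), -1))), Rational(1, 2)) = Pow(Add(j, Mul(Add(-4, j), Pow(Add(12, -25), -1))), Rational(1, 2)) = Pow(Add(j, Mul(Add(-4, j), Pow(-13, -1))), Rational(1, 2)) = Pow(Add(j, Mul(Add(-4, j), Rational(-1, 13))), Rational(1, 2)) = Pow(Add(j, Add(Rational(4, 13), Mul(Rational(-1, 13), j))), Rational(1, 2)) = Pow(Add(Rational(4, 13), Mul(Rational(12, 13), j)), Rational(1, 2)))
Mul(Add(-132, 361), Function('B')(-4)) = Mul(Add(-132, 361), Mul(Rational(2, 13), Pow(Add(13, Mul(39, -4)), Rational(1, 2)))) = Mul(229, Mul(Rational(2, 13), Pow(Add(13, -156), Rational(1, 2)))) = Mul(229, Mul(Rational(2, 13), Pow(-143, Rational(1, 2)))) = Mul(229, Mul(Rational(2, 13), Mul(I, Pow(143, Rational(1, 2))))) = Mul(229, Mul(Rational(2, 13), I, Pow(143, Rational(1, 2)))) = Mul(Rational(458, 13), I, Pow(143, Rational(1, 2)))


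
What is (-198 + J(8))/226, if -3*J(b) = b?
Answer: -301/339 ≈ -0.88791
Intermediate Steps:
J(b) = -b/3
(-198 + J(8))/226 = (-198 - ⅓*8)/226 = (-198 - 8/3)*(1/226) = -602/3*1/226 = -301/339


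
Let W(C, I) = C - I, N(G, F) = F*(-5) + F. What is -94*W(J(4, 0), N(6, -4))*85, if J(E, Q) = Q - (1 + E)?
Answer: 167790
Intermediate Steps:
N(G, F) = -4*F (N(G, F) = -5*F + F = -4*F)
J(E, Q) = -1 + Q - E (J(E, Q) = Q + (-1 - E) = -1 + Q - E)
-94*W(J(4, 0), N(6, -4))*85 = -94*((-1 + 0 - 1*4) - (-4)*(-4))*85 = -94*((-1 + 0 - 4) - 1*16)*85 = -94*(-5 - 16)*85 = -94*(-21)*85 = 1974*85 = 167790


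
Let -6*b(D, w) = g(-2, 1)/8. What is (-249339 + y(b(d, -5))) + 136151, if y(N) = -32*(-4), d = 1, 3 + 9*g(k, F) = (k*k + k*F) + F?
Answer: -113060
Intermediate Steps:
g(k, F) = -⅓ + F/9 + k²/9 + F*k/9 (g(k, F) = -⅓ + ((k*k + k*F) + F)/9 = -⅓ + ((k² + F*k) + F)/9 = -⅓ + (F + k² + F*k)/9 = -⅓ + (F/9 + k²/9 + F*k/9) = -⅓ + F/9 + k²/9 + F*k/9)
b(D, w) = 0 (b(D, w) = -(-⅓ + (⅑)*1 + (⅑)*(-2)² + (⅑)*1*(-2))/(6*8) = -(-⅓ + ⅑ + (⅑)*4 - 2/9)/(6*8) = -(-⅓ + ⅑ + 4/9 - 2/9)/(6*8) = -0/8 = -⅙*0 = 0)
y(N) = 128
(-249339 + y(b(d, -5))) + 136151 = (-249339 + 128) + 136151 = -249211 + 136151 = -113060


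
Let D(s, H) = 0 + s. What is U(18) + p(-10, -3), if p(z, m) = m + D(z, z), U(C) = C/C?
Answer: -12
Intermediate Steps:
D(s, H) = s
U(C) = 1
p(z, m) = m + z
U(18) + p(-10, -3) = 1 + (-3 - 10) = 1 - 13 = -12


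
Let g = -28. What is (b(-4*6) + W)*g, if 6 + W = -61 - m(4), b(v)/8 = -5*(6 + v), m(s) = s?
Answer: -18172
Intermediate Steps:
b(v) = -240 - 40*v (b(v) = 8*(-5*(6 + v)) = 8*(-30 - 5*v) = -240 - 40*v)
W = -71 (W = -6 + (-61 - 1*4) = -6 + (-61 - 4) = -6 - 65 = -71)
(b(-4*6) + W)*g = ((-240 - (-160)*6) - 71)*(-28) = ((-240 - 40*(-24)) - 71)*(-28) = ((-240 + 960) - 71)*(-28) = (720 - 71)*(-28) = 649*(-28) = -18172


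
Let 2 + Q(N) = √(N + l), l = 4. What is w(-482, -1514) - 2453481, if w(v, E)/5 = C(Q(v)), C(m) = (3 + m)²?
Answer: -2455866 + 10*I*√478 ≈ -2.4559e+6 + 218.63*I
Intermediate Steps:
Q(N) = -2 + √(4 + N) (Q(N) = -2 + √(N + 4) = -2 + √(4 + N))
w(v, E) = 5*(1 + √(4 + v))² (w(v, E) = 5*(3 + (-2 + √(4 + v)))² = 5*(1 + √(4 + v))²)
w(-482, -1514) - 2453481 = 5*(1 + √(4 - 482))² - 2453481 = 5*(1 + √(-478))² - 2453481 = 5*(1 + I*√478)² - 2453481 = -2453481 + 5*(1 + I*√478)²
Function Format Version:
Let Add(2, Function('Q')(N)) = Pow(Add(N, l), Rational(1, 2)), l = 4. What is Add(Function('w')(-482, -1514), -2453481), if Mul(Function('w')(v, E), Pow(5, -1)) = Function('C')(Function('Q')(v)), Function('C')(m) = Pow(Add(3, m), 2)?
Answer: Add(-2455866, Mul(10, I, Pow(478, Rational(1, 2)))) ≈ Add(-2.4559e+6, Mul(218.63, I))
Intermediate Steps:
Function('Q')(N) = Add(-2, Pow(Add(4, N), Rational(1, 2))) (Function('Q')(N) = Add(-2, Pow(Add(N, 4), Rational(1, 2))) = Add(-2, Pow(Add(4, N), Rational(1, 2))))
Function('w')(v, E) = Mul(5, Pow(Add(1, Pow(Add(4, v), Rational(1, 2))), 2)) (Function('w')(v, E) = Mul(5, Pow(Add(3, Add(-2, Pow(Add(4, v), Rational(1, 2)))), 2)) = Mul(5, Pow(Add(1, Pow(Add(4, v), Rational(1, 2))), 2)))
Add(Function('w')(-482, -1514), -2453481) = Add(Mul(5, Pow(Add(1, Pow(Add(4, -482), Rational(1, 2))), 2)), -2453481) = Add(Mul(5, Pow(Add(1, Pow(-478, Rational(1, 2))), 2)), -2453481) = Add(Mul(5, Pow(Add(1, Mul(I, Pow(478, Rational(1, 2)))), 2)), -2453481) = Add(-2453481, Mul(5, Pow(Add(1, Mul(I, Pow(478, Rational(1, 2)))), 2)))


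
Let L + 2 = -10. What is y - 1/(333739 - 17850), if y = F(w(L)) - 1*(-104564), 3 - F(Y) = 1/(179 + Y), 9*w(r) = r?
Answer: 17605823230379/168368837 ≈ 1.0457e+5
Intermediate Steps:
L = -12 (L = -2 - 10 = -12)
w(r) = r/9
F(Y) = 3 - 1/(179 + Y)
y = 55734208/533 (y = (536 + 3*((1/9)*(-12)))/(179 + (1/9)*(-12)) - 1*(-104564) = (536 + 3*(-4/3))/(179 - 4/3) + 104564 = (536 - 4)/(533/3) + 104564 = (3/533)*532 + 104564 = 1596/533 + 104564 = 55734208/533 ≈ 1.0457e+5)
y - 1/(333739 - 17850) = 55734208/533 - 1/(333739 - 17850) = 55734208/533 - 1/315889 = 17605823230379/168368837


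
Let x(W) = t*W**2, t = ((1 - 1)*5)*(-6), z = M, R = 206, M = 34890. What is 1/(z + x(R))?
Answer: 1/34890 ≈ 2.8662e-5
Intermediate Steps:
z = 34890
t = 0 (t = (0*5)*(-6) = 0*(-6) = 0)
x(W) = 0 (x(W) = 0*W**2 = 0)
1/(z + x(R)) = 1/(34890 + 0) = 1/34890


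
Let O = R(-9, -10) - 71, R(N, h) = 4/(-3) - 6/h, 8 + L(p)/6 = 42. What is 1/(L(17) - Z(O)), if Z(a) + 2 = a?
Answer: 15/4166 ≈ 0.0036006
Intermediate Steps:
L(p) = 204 (L(p) = -48 + 6*42 = -48 + 252 = 204)
R(N, h) = -4/3 - 6/h (R(N, h) = 4*(-1/3) - 6/h = -4/3 - 6/h)
O = -1076/15 (O = (-4/3 - 6/(-10)) - 71 = (-4/3 - 6*(-1/10)) - 71 = (-4/3 + 3/5) - 71 = -11/15 - 71 = -1076/15 ≈ -71.733)
Z(a) = -2 + a
1/(L(17) - Z(O)) = 1/(204 - (-2 - 1076/15)) = 1/(204 - 1*(-1106/15)) = 1/(204 + 1106/15) = 1/(4166/15) = 15/4166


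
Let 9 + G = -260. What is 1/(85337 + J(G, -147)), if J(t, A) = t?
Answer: 1/85068 ≈ 1.1755e-5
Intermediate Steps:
G = -269 (G = -9 - 260 = -269)
1/(85337 + J(G, -147)) = 1/(85337 - 269) = 1/85068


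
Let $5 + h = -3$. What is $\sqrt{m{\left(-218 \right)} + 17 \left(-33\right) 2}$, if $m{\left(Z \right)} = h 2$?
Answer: $i \sqrt{1138} \approx 33.734 i$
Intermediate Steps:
$h = -8$ ($h = -5 - 3 = -8$)
$m{\left(Z \right)} = -16$ ($m{\left(Z \right)} = \left(-8\right) 2 = -16$)
$\sqrt{m{\left(-218 \right)} + 17 \left(-33\right) 2} = \sqrt{-16 + 17 \left(-33\right) 2} = \sqrt{-16 - 1122} = \sqrt{-1138} = i \sqrt{1138}$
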